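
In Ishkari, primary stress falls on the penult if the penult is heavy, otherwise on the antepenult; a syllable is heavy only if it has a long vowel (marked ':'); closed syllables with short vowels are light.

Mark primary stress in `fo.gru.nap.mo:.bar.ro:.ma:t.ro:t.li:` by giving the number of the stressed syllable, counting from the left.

Weights: 7 ma:t H, 8 ro:t H, 9 li: H.
The penult (syllable 8, ro:t) is heavy, so it takes stress.
Primary stress: syllable 8 → fo.gru.nap.mo:.bar.ro:.ma:t.ˈro:t.li:.

8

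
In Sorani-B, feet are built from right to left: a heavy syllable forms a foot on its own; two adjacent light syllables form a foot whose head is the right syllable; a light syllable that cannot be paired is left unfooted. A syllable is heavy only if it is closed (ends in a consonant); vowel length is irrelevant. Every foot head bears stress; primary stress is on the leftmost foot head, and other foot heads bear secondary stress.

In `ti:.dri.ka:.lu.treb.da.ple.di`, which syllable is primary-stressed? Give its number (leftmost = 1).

2

Weights: 1 ti: L, 2 dri L, 3 ka: L, 4 lu L, 5 treb H, 6 da L, 7 ple L, 8 di L.
Parse right to left (heavy = foot alone; LL = one foot; stranded L unfooted): (ti:.ˈdri) (ka:.ˈlu) (ˈtreb) da (ple.ˈdi).
Foot heads: 2, 4, 5, 8.
Primary stress on the leftmost head = syllable 2.
Primary stress: syllable 2 → ti:.ˈdri.ka:.lu.treb.da.ple.di.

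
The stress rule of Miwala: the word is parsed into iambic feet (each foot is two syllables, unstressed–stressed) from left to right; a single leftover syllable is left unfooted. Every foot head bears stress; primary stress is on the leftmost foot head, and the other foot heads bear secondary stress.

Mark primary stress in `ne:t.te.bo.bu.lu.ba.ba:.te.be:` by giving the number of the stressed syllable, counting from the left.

Parse left to right into iambic (σˈσ) feet: (ne:t.ˈte) (bo.ˈbu) (lu.ˈba) (ba:.ˈte) be:. Syllable 9 is left unfooted.
Foot heads (stressed positions): 2, 4, 6, 8.
End Rule Leftmost: primary stress on the leftmost head = syllable 2.
Primary stress: syllable 2 → ne:t.ˈte.bo.bu.lu.ba.ba:.te.be:.

2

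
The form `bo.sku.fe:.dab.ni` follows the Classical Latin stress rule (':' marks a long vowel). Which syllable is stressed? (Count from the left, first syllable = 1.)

Classical Latin: stress the penult if heavy (long vowel or closed), else the antepenult.
Weights: 3 fe: H, 4 dab H, 5 ni L.
The penult (syllable 4, dab) is heavy, so it takes stress.
Stress on syllable 4: bo.sku.fe:.ˈdab.ni.

4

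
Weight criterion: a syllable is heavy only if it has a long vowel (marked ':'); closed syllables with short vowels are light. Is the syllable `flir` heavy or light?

light

`flir`: short vowel, closed (coda /r/). Short vowel → light.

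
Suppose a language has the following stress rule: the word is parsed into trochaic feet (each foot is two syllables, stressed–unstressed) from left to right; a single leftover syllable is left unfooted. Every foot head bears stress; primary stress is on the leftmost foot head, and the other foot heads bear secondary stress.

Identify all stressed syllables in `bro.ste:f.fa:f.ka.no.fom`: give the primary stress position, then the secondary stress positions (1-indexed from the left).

Parse left to right into trochaic (ˈσσ) feet: (ˈbro.ste:f) (ˈfa:f.ka) (ˈno.fom).
Foot heads (stressed positions): 1, 3, 5.
End Rule Leftmost: primary stress on the leftmost head = syllable 1.
Secondary stress on 3, 5: ˈbro.ste:f.ˌfa:f.ka.ˌno.fom.

primary 1, secondary 3, 5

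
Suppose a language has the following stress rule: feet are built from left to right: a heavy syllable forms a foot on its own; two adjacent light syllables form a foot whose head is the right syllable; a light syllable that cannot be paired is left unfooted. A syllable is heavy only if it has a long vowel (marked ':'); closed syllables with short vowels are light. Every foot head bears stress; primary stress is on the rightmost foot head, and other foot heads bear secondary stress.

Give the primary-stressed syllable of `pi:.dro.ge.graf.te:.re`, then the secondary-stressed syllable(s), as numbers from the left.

Weights: 1 pi: H, 2 dro L, 3 ge L, 4 graf L, 5 te: H, 6 re L.
Parse left to right (heavy = foot alone; LL = one foot; stranded L unfooted): (ˈpi:) (dro.ˈge) graf (ˈte:) re.
Foot heads: 1, 3, 5.
Primary stress on the rightmost head = syllable 5.
Secondary stress on 1, 3: ˌpi:.dro.ˌge.graf.ˈte:.re.

primary 5, secondary 1, 3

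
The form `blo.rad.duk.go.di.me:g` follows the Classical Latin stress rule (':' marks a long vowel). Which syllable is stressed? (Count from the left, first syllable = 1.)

Classical Latin: stress the penult if heavy (long vowel or closed), else the antepenult.
Weights: 4 go L, 5 di L, 6 me:g H.
The penult (syllable 5, di) is light, so stress falls on the antepenult (syllable 4, go).
Stress on syllable 4: blo.rad.duk.ˈgo.di.me:g.

4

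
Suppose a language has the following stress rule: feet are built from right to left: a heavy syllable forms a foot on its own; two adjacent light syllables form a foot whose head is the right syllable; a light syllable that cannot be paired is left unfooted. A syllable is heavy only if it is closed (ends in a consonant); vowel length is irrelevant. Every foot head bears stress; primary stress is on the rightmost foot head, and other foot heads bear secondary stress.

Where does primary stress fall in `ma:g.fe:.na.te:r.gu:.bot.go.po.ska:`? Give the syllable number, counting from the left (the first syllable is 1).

9

Weights: 1 ma:g H, 2 fe: L, 3 na L, 4 te:r H, 5 gu: L, 6 bot H, 7 go L, 8 po L, 9 ska: L.
Parse right to left (heavy = foot alone; LL = one foot; stranded L unfooted): (ˈma:g) (fe:.ˈna) (ˈte:r) gu: (ˈbot) go (po.ˈska:).
Foot heads: 1, 3, 4, 6, 9.
Primary stress on the rightmost head = syllable 9.
Primary stress: syllable 9 → ma:g.fe:.na.te:r.gu:.bot.go.po.ˈska:.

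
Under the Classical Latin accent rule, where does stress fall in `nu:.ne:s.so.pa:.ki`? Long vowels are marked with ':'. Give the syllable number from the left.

Classical Latin: stress the penult if heavy (long vowel or closed), else the antepenult.
Weights: 3 so L, 4 pa: H, 5 ki L.
The penult (syllable 4, pa:) is heavy, so it takes stress.
Stress on syllable 4: nu:.ne:s.so.ˈpa:.ki.

4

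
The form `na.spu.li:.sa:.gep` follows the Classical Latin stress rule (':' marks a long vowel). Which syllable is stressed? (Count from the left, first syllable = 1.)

4

Classical Latin: stress the penult if heavy (long vowel or closed), else the antepenult.
Weights: 3 li: H, 4 sa: H, 5 gep H.
The penult (syllable 4, sa:) is heavy, so it takes stress.
Stress on syllable 4: na.spu.li:.ˈsa:.gep.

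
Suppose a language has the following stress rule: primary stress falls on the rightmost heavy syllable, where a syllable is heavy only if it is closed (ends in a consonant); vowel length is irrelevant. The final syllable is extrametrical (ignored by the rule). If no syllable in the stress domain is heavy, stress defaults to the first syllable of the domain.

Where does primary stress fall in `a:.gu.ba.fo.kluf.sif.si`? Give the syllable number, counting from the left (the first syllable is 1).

The final syllable (7, si) is extrametrical; the stress domain is syllables 1–6.
Weights: 1 a: L, 2 gu L, 3 ba L, 4 fo L, 5 kluf H, 6 sif H.
Heavy syllables in the domain: 5, 6. The rightmost is syllable 6 (sif).
Primary stress: syllable 6 → a:.gu.ba.fo.kluf.ˈsif.si.

6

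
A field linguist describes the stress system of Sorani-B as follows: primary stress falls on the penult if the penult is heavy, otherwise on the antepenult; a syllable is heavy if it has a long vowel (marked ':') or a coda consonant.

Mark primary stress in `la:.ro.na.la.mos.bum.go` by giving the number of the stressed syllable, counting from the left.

6

Weights: 5 mos H, 6 bum H, 7 go L.
The penult (syllable 6, bum) is heavy, so it takes stress.
Primary stress: syllable 6 → la:.ro.na.la.mos.ˈbum.go.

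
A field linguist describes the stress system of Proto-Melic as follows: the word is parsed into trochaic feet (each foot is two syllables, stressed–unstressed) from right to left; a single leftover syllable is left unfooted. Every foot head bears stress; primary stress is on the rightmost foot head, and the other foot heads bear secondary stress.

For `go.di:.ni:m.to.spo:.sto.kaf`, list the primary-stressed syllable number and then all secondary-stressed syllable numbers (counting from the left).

primary 6, secondary 2, 4

Parse right to left into trochaic (ˈσσ) feet: go (ˈdi:.ni:m) (ˈto.spo:) (ˈsto.kaf). Syllable 1 is left unfooted.
Foot heads (stressed positions): 2, 4, 6.
End Rule Rightmost: primary stress on the rightmost head = syllable 6.
Secondary stress on 2, 4: go.ˌdi:.ni:m.ˌto.spo:.ˈsto.kaf.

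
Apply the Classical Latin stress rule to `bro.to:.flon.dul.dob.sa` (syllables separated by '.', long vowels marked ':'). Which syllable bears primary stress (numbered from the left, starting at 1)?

Classical Latin: stress the penult if heavy (long vowel or closed), else the antepenult.
Weights: 4 dul H, 5 dob H, 6 sa L.
The penult (syllable 5, dob) is heavy, so it takes stress.
Stress on syllable 5: bro.to:.flon.dul.ˈdob.sa.

5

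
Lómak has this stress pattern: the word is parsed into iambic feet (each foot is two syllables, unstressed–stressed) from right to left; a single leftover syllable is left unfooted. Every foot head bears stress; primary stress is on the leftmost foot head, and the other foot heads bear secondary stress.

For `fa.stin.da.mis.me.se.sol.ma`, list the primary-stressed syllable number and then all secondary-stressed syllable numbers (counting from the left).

primary 2, secondary 4, 6, 8

Parse right to left into iambic (σˈσ) feet: (fa.ˈstin) (da.ˈmis) (me.ˈse) (sol.ˈma).
Foot heads (stressed positions): 2, 4, 6, 8.
End Rule Leftmost: primary stress on the leftmost head = syllable 2.
Secondary stress on 4, 6, 8: fa.ˈstin.da.ˌmis.me.ˌse.sol.ˌma.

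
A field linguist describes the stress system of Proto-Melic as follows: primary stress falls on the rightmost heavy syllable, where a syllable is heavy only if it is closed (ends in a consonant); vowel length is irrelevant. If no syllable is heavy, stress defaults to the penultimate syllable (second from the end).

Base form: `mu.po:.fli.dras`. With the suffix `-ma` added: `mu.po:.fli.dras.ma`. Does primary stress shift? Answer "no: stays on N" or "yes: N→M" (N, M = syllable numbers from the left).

Base `mu.po:.fli.dras` (4 syllables):
  Weights: 1 mu L, 2 po: L, 3 fli L, 4 dras H.
  Heavy syllables in the domain: 4. The rightmost is syllable 4 (dras).
  → primary stress on syllable 4.
Suffixed `mu.po:.fli.dras.ma` (5 syllables):
  Weights: 1 mu L, 2 po: L, 3 fli L, 4 dras H, 5 ma L.
  Heavy syllables in the domain: 4. The rightmost is syllable 4 (dras).
  → primary stress on syllable 4.

no: stays on 4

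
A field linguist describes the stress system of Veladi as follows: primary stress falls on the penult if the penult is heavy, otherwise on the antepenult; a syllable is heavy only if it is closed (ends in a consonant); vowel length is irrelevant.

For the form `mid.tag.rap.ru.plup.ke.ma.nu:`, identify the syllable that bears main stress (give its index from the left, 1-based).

6

Weights: 6 ke L, 7 ma L, 8 nu: L.
The penult (syllable 7, ma) is light, so stress falls on the antepenult (syllable 6, ke).
Primary stress: syllable 6 → mid.tag.rap.ru.plup.ˈke.ma.nu:.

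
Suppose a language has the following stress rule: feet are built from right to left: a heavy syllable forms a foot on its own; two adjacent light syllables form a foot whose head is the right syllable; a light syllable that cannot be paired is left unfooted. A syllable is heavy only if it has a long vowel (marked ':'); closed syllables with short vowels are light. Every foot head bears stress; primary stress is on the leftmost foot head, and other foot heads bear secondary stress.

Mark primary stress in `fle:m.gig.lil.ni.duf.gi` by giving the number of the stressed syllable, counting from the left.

1

Weights: 1 fle:m H, 2 gig L, 3 lil L, 4 ni L, 5 duf L, 6 gi L.
Parse right to left (heavy = foot alone; LL = one foot; stranded L unfooted): (ˈfle:m) gig (lil.ˈni) (duf.ˈgi).
Foot heads: 1, 4, 6.
Primary stress on the leftmost head = syllable 1.
Primary stress: syllable 1 → ˈfle:m.gig.lil.ni.duf.gi.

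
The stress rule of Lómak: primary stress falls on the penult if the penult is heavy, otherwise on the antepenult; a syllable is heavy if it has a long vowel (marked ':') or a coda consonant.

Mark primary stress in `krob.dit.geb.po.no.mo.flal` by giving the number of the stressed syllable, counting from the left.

Weights: 5 no L, 6 mo L, 7 flal H.
The penult (syllable 6, mo) is light, so stress falls on the antepenult (syllable 5, no).
Primary stress: syllable 5 → krob.dit.geb.po.ˈno.mo.flal.

5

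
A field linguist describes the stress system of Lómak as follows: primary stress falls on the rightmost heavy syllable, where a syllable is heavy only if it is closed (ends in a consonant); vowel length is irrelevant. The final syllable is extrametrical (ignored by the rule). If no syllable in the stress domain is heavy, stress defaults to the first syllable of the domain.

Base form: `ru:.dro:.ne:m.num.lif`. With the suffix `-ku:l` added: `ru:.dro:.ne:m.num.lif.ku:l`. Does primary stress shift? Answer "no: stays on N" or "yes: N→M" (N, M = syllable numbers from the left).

yes: 4→5

Base `ru:.dro:.ne:m.num.lif` (5 syllables):
  The final syllable (5, lif) is extrametrical; the stress domain is syllables 1–4.
  Weights: 1 ru: L, 2 dro: L, 3 ne:m H, 4 num H.
  Heavy syllables in the domain: 3, 4. The rightmost is syllable 4 (num).
  → primary stress on syllable 4.
Suffixed `ru:.dro:.ne:m.num.lif.ku:l` (6 syllables):
  The final syllable (6, ku:l) is extrametrical; the stress domain is syllables 1–5.
  Weights: 1 ru: L, 2 dro: L, 3 ne:m H, 4 num H, 5 lif H.
  Heavy syllables in the domain: 3, 4, 5. The rightmost is syllable 5 (lif).
  → primary stress on syllable 5.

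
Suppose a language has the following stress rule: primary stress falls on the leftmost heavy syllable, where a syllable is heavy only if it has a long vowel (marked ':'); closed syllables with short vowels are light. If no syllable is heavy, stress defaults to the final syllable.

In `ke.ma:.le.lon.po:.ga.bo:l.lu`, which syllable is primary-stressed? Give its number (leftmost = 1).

2

Weights: 1 ke L, 2 ma: H, 3 le L, 4 lon L, 5 po: H, 6 ga L, 7 bo:l H, 8 lu L.
Heavy syllables in the domain: 2, 5, 7. The leftmost is syllable 2 (ma:).
Primary stress: syllable 2 → ke.ˈma:.le.lon.po:.ga.bo:l.lu.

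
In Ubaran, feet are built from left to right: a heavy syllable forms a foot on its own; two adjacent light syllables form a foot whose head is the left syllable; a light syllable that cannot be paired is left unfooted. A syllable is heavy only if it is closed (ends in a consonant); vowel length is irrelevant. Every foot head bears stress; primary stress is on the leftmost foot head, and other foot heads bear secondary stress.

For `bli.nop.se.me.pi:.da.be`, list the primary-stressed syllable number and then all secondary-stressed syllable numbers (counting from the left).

Weights: 1 bli L, 2 nop H, 3 se L, 4 me L, 5 pi: L, 6 da L, 7 be L.
Parse left to right (heavy = foot alone; LL = one foot; stranded L unfooted): bli (ˈnop) (ˈse.me) (ˈpi:.da) be.
Foot heads: 2, 3, 5.
Primary stress on the leftmost head = syllable 2.
Secondary stress on 3, 5: bli.ˈnop.ˌse.me.ˌpi:.da.be.

primary 2, secondary 3, 5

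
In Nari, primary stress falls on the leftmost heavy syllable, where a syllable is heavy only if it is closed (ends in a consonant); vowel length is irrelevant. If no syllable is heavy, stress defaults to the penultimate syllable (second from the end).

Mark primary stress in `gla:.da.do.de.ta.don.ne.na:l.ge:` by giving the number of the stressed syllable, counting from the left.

6

Weights: 1 gla: L, 2 da L, 3 do L, 4 de L, 5 ta L, 6 don H, 7 ne L, 8 na:l H, 9 ge: L.
Heavy syllables in the domain: 6, 8. The leftmost is syllable 6 (don).
Primary stress: syllable 6 → gla:.da.do.de.ta.ˈdon.ne.na:l.ge:.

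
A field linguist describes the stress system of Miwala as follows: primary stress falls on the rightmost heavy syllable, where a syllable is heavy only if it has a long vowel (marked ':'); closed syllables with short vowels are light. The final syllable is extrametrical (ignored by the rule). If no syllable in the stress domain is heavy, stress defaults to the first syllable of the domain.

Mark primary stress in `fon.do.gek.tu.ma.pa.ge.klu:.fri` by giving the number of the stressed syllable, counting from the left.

The final syllable (9, fri) is extrametrical; the stress domain is syllables 1–8.
Weights: 1 fon L, 2 do L, 3 gek L, 4 tu L, 5 ma L, 6 pa L, 7 ge L, 8 klu: H.
Heavy syllables in the domain: 8. The rightmost is syllable 8 (klu:).
Primary stress: syllable 8 → fon.do.gek.tu.ma.pa.ge.ˈklu:.fri.

8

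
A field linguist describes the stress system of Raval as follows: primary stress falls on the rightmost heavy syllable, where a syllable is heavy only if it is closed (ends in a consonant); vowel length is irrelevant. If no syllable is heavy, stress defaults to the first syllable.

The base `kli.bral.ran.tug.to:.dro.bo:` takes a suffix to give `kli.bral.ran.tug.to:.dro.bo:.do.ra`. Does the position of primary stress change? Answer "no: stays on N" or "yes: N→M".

no: stays on 4

Base `kli.bral.ran.tug.to:.dro.bo:` (7 syllables):
  Weights: 1 kli L, 2 bral H, 3 ran H, 4 tug H, 5 to: L, 6 dro L, 7 bo: L.
  Heavy syllables in the domain: 2, 3, 4. The rightmost is syllable 4 (tug).
  → primary stress on syllable 4.
Suffixed `kli.bral.ran.tug.to:.dro.bo:.do.ra` (9 syllables):
  Weights: 1 kli L, 2 bral H, 3 ran H, 4 tug H, 5 to: L, 6 dro L, 7 bo: L, 8 do L, 9 ra L.
  Heavy syllables in the domain: 2, 3, 4. The rightmost is syllable 4 (tug).
  → primary stress on syllable 4.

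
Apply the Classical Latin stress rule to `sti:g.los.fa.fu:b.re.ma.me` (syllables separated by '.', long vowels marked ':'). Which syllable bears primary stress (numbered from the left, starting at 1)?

5

Classical Latin: stress the penult if heavy (long vowel or closed), else the antepenult.
Weights: 5 re L, 6 ma L, 7 me L.
The penult (syllable 6, ma) is light, so stress falls on the antepenult (syllable 5, re).
Stress on syllable 5: sti:g.los.fa.fu:b.ˈre.ma.me.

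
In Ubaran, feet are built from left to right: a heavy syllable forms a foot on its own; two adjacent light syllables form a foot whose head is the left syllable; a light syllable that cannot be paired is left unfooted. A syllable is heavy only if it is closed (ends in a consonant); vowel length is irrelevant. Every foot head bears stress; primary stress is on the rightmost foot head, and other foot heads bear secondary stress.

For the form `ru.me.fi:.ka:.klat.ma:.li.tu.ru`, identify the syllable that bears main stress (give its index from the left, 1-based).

Weights: 1 ru L, 2 me L, 3 fi: L, 4 ka: L, 5 klat H, 6 ma: L, 7 li L, 8 tu L, 9 ru L.
Parse left to right (heavy = foot alone; LL = one foot; stranded L unfooted): (ˈru.me) (ˈfi:.ka:) (ˈklat) (ˈma:.li) (ˈtu.ru).
Foot heads: 1, 3, 5, 6, 8.
Primary stress on the rightmost head = syllable 8.
Primary stress: syllable 8 → ru.me.fi:.ka:.klat.ma:.li.ˈtu.ru.

8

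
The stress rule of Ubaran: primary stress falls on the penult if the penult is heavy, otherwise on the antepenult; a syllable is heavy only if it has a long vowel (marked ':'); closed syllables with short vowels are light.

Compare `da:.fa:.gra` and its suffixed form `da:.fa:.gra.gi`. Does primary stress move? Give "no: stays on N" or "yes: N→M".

Base `da:.fa:.gra` (3 syllables):
  Weights: 1 da: H, 2 fa: H, 3 gra L.
  The penult (syllable 2, fa:) is heavy, so it takes stress.
  → primary stress on syllable 2.
Suffixed `da:.fa:.gra.gi` (4 syllables):
  Weights: 2 fa: H, 3 gra L, 4 gi L.
  The penult (syllable 3, gra) is light, so stress falls on the antepenult (syllable 2, fa:).
  → primary stress on syllable 2.

no: stays on 2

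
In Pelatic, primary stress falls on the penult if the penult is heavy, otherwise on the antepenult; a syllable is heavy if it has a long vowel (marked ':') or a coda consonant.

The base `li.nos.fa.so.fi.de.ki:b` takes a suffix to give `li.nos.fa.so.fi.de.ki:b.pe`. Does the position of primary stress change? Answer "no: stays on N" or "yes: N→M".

yes: 5→7

Base `li.nos.fa.so.fi.de.ki:b` (7 syllables):
  Weights: 5 fi L, 6 de L, 7 ki:b H.
  The penult (syllable 6, de) is light, so stress falls on the antepenult (syllable 5, fi).
  → primary stress on syllable 5.
Suffixed `li.nos.fa.so.fi.de.ki:b.pe` (8 syllables):
  Weights: 6 de L, 7 ki:b H, 8 pe L.
  The penult (syllable 7, ki:b) is heavy, so it takes stress.
  → primary stress on syllable 7.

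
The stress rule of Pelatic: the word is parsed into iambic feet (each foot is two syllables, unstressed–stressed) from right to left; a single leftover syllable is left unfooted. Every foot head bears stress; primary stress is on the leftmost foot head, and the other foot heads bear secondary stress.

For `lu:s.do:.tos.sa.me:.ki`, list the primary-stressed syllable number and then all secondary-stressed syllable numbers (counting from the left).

primary 2, secondary 4, 6

Parse right to left into iambic (σˈσ) feet: (lu:s.ˈdo:) (tos.ˈsa) (me:.ˈki).
Foot heads (stressed positions): 2, 4, 6.
End Rule Leftmost: primary stress on the leftmost head = syllable 2.
Secondary stress on 4, 6: lu:s.ˈdo:.tos.ˌsa.me:.ˌki.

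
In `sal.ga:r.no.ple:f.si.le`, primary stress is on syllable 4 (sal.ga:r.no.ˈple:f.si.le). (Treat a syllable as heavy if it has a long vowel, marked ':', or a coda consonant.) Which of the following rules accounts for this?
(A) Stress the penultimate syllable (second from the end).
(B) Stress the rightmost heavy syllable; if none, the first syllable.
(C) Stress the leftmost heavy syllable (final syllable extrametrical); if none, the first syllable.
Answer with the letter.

Rule A → syllable 5 (observed: 4).
Rule B → syllable 4 ✓.
Rule C → syllable 1 (observed: 4).

B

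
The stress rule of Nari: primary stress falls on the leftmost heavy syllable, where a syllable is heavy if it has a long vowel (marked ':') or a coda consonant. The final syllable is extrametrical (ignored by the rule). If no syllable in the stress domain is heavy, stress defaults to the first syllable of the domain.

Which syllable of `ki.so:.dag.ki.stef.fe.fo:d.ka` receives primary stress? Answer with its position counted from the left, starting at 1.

2

The final syllable (8, ka) is extrametrical; the stress domain is syllables 1–7.
Weights: 1 ki L, 2 so: H, 3 dag H, 4 ki L, 5 stef H, 6 fe L, 7 fo:d H.
Heavy syllables in the domain: 2, 3, 5, 7. The leftmost is syllable 2 (so:).
Primary stress: syllable 2 → ki.ˈso:.dag.ki.stef.fe.fo:d.ka.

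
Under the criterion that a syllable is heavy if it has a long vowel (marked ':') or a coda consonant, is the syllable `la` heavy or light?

light

`la`: short vowel, open (no coda). Short vowel, open → light.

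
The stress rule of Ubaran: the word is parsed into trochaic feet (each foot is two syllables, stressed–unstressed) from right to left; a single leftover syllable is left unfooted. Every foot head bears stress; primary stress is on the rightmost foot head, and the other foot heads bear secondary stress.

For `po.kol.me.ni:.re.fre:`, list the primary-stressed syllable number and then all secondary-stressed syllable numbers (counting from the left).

primary 5, secondary 1, 3

Parse right to left into trochaic (ˈσσ) feet: (ˈpo.kol) (ˈme.ni:) (ˈre.fre:).
Foot heads (stressed positions): 1, 3, 5.
End Rule Rightmost: primary stress on the rightmost head = syllable 5.
Secondary stress on 1, 3: ˌpo.kol.ˌme.ni:.ˈre.fre:.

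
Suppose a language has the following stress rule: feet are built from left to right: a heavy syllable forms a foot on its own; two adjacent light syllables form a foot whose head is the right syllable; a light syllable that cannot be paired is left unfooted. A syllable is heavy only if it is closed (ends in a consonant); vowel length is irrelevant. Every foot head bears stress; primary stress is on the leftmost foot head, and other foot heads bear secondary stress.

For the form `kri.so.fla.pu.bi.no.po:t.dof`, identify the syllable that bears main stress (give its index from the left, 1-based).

Weights: 1 kri L, 2 so L, 3 fla L, 4 pu L, 5 bi L, 6 no L, 7 po:t H, 8 dof H.
Parse left to right (heavy = foot alone; LL = one foot; stranded L unfooted): (kri.ˈso) (fla.ˈpu) (bi.ˈno) (ˈpo:t) (ˈdof).
Foot heads: 2, 4, 6, 7, 8.
Primary stress on the leftmost head = syllable 2.
Primary stress: syllable 2 → kri.ˈso.fla.pu.bi.no.po:t.dof.

2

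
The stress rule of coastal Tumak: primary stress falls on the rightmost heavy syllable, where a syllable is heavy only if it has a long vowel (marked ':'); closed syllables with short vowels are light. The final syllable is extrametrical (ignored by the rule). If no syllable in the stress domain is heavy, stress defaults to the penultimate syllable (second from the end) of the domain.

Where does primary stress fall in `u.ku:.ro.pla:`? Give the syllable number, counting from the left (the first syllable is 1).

The final syllable (4, pla:) is extrametrical; the stress domain is syllables 1–3.
Weights: 1 u L, 2 ku: H, 3 ro L.
Heavy syllables in the domain: 2. The rightmost is syllable 2 (ku:).
Primary stress: syllable 2 → u.ˈku:.ro.pla:.

2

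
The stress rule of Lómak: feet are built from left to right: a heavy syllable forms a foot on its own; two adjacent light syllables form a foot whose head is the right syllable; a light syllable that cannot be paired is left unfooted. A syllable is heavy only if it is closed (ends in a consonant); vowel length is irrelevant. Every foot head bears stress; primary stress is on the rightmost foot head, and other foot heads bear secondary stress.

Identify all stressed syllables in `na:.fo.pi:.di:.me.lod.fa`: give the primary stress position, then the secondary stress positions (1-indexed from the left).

Weights: 1 na: L, 2 fo L, 3 pi: L, 4 di: L, 5 me L, 6 lod H, 7 fa L.
Parse left to right (heavy = foot alone; LL = one foot; stranded L unfooted): (na:.ˈfo) (pi:.ˈdi:) me (ˈlod) fa.
Foot heads: 2, 4, 6.
Primary stress on the rightmost head = syllable 6.
Secondary stress on 2, 4: na:.ˌfo.pi:.ˌdi:.me.ˈlod.fa.

primary 6, secondary 2, 4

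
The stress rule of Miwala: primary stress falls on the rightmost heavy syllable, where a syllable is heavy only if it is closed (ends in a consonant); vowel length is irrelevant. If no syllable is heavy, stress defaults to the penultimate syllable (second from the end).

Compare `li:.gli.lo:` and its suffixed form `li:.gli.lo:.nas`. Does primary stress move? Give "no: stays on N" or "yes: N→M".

yes: 2→4

Base `li:.gli.lo:` (3 syllables):
  Weights: 1 li: L, 2 gli L, 3 lo: L.
  No heavy syllable in the domain; default to the penultimate syllable (second from the end) = syllable 2.
  → primary stress on syllable 2.
Suffixed `li:.gli.lo:.nas` (4 syllables):
  Weights: 1 li: L, 2 gli L, 3 lo: L, 4 nas H.
  Heavy syllables in the domain: 4. The rightmost is syllable 4 (nas).
  → primary stress on syllable 4.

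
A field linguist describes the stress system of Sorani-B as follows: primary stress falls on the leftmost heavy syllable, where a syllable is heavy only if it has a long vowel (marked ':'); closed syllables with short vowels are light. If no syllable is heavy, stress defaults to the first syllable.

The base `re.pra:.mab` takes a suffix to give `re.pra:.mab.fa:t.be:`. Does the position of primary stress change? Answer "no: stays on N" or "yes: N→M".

no: stays on 2

Base `re.pra:.mab` (3 syllables):
  Weights: 1 re L, 2 pra: H, 3 mab L.
  Heavy syllables in the domain: 2. The leftmost is syllable 2 (pra:).
  → primary stress on syllable 2.
Suffixed `re.pra:.mab.fa:t.be:` (5 syllables):
  Weights: 1 re L, 2 pra: H, 3 mab L, 4 fa:t H, 5 be: H.
  Heavy syllables in the domain: 2, 4, 5. The leftmost is syllable 2 (pra:).
  → primary stress on syllable 2.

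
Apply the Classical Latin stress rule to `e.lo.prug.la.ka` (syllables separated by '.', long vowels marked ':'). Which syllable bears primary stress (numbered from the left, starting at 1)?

Classical Latin: stress the penult if heavy (long vowel or closed), else the antepenult.
Weights: 3 prug H, 4 la L, 5 ka L.
The penult (syllable 4, la) is light, so stress falls on the antepenult (syllable 3, prug).
Stress on syllable 3: e.lo.ˈprug.la.ka.

3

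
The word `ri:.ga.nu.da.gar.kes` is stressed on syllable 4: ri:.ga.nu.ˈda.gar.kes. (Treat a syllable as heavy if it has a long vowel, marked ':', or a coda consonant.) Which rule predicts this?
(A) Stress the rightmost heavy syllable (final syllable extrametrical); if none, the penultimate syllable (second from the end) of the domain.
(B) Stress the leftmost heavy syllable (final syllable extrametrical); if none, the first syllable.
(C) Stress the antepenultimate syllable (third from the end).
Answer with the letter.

Rule A → syllable 5 (observed: 4).
Rule B → syllable 1 (observed: 4).
Rule C → syllable 4 ✓.

C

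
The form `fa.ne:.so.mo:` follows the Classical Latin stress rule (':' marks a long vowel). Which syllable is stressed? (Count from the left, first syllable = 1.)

Classical Latin: stress the penult if heavy (long vowel or closed), else the antepenult.
Weights: 2 ne: H, 3 so L, 4 mo: H.
The penult (syllable 3, so) is light, so stress falls on the antepenult (syllable 2, ne:).
Stress on syllable 2: fa.ˈne:.so.mo:.

2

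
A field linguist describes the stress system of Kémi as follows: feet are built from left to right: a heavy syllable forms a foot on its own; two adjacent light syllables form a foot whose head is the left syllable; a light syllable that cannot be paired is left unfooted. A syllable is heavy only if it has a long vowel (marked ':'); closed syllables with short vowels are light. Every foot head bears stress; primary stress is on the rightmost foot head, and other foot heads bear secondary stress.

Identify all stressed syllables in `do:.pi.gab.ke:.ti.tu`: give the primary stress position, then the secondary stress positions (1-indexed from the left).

Weights: 1 do: H, 2 pi L, 3 gab L, 4 ke: H, 5 ti L, 6 tu L.
Parse left to right (heavy = foot alone; LL = one foot; stranded L unfooted): (ˈdo:) (ˈpi.gab) (ˈke:) (ˈti.tu).
Foot heads: 1, 2, 4, 5.
Primary stress on the rightmost head = syllable 5.
Secondary stress on 1, 2, 4: ˌdo:.ˌpi.gab.ˌke:.ˈti.tu.

primary 5, secondary 1, 2, 4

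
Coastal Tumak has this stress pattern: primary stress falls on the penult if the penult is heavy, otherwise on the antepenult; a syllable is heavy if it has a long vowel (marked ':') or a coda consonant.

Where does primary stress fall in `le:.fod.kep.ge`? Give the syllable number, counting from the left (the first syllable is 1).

3

Weights: 2 fod H, 3 kep H, 4 ge L.
The penult (syllable 3, kep) is heavy, so it takes stress.
Primary stress: syllable 3 → le:.fod.ˈkep.ge.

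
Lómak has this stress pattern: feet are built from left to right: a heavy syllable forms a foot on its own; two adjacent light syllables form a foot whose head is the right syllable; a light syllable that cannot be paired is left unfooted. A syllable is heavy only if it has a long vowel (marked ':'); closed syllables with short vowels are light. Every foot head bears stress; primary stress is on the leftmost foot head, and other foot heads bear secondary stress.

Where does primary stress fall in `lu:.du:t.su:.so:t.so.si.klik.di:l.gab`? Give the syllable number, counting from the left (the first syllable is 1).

Weights: 1 lu: H, 2 du:t H, 3 su: H, 4 so:t H, 5 so L, 6 si L, 7 klik L, 8 di:l H, 9 gab L.
Parse left to right (heavy = foot alone; LL = one foot; stranded L unfooted): (ˈlu:) (ˈdu:t) (ˈsu:) (ˈso:t) (so.ˈsi) klik (ˈdi:l) gab.
Foot heads: 1, 2, 3, 4, 6, 8.
Primary stress on the leftmost head = syllable 1.
Primary stress: syllable 1 → ˈlu:.du:t.su:.so:t.so.si.klik.di:l.gab.

1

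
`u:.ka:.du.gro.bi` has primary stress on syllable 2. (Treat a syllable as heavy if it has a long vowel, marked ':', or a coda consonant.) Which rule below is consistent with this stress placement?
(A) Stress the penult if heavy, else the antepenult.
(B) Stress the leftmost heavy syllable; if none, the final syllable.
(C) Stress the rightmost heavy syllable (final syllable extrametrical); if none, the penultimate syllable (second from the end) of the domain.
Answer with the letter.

Rule A → syllable 3 (observed: 2).
Rule B → syllable 1 (observed: 2).
Rule C → syllable 2 ✓.

C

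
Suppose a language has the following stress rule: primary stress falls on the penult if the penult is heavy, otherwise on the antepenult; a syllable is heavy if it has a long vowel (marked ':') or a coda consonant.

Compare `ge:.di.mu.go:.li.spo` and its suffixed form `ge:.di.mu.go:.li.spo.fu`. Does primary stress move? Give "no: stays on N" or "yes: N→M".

yes: 4→5

Base `ge:.di.mu.go:.li.spo` (6 syllables):
  Weights: 4 go: H, 5 li L, 6 spo L.
  The penult (syllable 5, li) is light, so stress falls on the antepenult (syllable 4, go:).
  → primary stress on syllable 4.
Suffixed `ge:.di.mu.go:.li.spo.fu` (7 syllables):
  Weights: 5 li L, 6 spo L, 7 fu L.
  The penult (syllable 6, spo) is light, so stress falls on the antepenult (syllable 5, li).
  → primary stress on syllable 5.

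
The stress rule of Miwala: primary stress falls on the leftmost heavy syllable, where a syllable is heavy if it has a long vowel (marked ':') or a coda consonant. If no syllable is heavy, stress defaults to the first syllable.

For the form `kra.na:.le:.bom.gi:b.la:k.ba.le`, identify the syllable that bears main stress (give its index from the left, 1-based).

2

Weights: 1 kra L, 2 na: H, 3 le: H, 4 bom H, 5 gi:b H, 6 la:k H, 7 ba L, 8 le L.
Heavy syllables in the domain: 2, 3, 4, 5, 6. The leftmost is syllable 2 (na:).
Primary stress: syllable 2 → kra.ˈna:.le:.bom.gi:b.la:k.ba.le.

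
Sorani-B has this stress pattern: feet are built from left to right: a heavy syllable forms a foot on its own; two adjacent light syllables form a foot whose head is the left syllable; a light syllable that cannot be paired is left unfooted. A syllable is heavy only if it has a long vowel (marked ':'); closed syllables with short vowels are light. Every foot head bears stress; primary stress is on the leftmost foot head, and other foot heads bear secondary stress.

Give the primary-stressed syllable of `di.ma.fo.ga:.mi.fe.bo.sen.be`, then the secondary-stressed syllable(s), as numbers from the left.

primary 1, secondary 4, 5, 7

Weights: 1 di L, 2 ma L, 3 fo L, 4 ga: H, 5 mi L, 6 fe L, 7 bo L, 8 sen L, 9 be L.
Parse left to right (heavy = foot alone; LL = one foot; stranded L unfooted): (ˈdi.ma) fo (ˈga:) (ˈmi.fe) (ˈbo.sen) be.
Foot heads: 1, 4, 5, 7.
Primary stress on the leftmost head = syllable 1.
Secondary stress on 4, 5, 7: ˈdi.ma.fo.ˌga:.ˌmi.fe.ˌbo.sen.be.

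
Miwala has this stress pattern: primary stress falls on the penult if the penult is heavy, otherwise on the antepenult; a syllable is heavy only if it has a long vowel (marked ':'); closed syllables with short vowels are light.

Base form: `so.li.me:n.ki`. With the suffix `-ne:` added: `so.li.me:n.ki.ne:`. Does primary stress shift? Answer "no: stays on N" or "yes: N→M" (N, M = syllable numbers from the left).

no: stays on 3

Base `so.li.me:n.ki` (4 syllables):
  Weights: 2 li L, 3 me:n H, 4 ki L.
  The penult (syllable 3, me:n) is heavy, so it takes stress.
  → primary stress on syllable 3.
Suffixed `so.li.me:n.ki.ne:` (5 syllables):
  Weights: 3 me:n H, 4 ki L, 5 ne: H.
  The penult (syllable 4, ki) is light, so stress falls on the antepenult (syllable 3, me:n).
  → primary stress on syllable 3.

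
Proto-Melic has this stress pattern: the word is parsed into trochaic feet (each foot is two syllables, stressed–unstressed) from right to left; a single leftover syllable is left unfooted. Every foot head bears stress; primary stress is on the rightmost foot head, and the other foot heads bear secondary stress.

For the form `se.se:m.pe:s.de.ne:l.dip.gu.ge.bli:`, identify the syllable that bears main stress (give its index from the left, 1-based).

8

Parse right to left into trochaic (ˈσσ) feet: se (ˈse:m.pe:s) (ˈde.ne:l) (ˈdip.gu) (ˈge.bli:). Syllable 1 is left unfooted.
Foot heads (stressed positions): 2, 4, 6, 8.
End Rule Rightmost: primary stress on the rightmost head = syllable 8.
Primary stress: syllable 8 → se.se:m.pe:s.de.ne:l.dip.gu.ˈge.bli:.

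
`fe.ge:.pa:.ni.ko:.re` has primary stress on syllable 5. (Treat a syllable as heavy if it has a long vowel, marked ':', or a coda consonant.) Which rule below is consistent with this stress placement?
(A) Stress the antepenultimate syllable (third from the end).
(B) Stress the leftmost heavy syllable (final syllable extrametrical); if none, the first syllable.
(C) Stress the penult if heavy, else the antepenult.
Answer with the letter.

Rule A → syllable 4 (observed: 5).
Rule B → syllable 2 (observed: 5).
Rule C → syllable 5 ✓.

C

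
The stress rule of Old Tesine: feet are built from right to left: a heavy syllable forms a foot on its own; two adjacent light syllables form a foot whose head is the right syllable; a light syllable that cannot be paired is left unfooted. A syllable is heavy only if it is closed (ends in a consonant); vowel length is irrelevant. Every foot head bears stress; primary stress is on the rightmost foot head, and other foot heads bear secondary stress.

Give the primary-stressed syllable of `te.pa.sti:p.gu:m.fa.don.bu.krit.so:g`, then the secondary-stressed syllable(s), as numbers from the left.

primary 9, secondary 2, 3, 4, 6, 8

Weights: 1 te L, 2 pa L, 3 sti:p H, 4 gu:m H, 5 fa L, 6 don H, 7 bu L, 8 krit H, 9 so:g H.
Parse right to left (heavy = foot alone; LL = one foot; stranded L unfooted): (te.ˈpa) (ˈsti:p) (ˈgu:m) fa (ˈdon) bu (ˈkrit) (ˈso:g).
Foot heads: 2, 3, 4, 6, 8, 9.
Primary stress on the rightmost head = syllable 9.
Secondary stress on 2, 3, 4, 6, 8: te.ˌpa.ˌsti:p.ˌgu:m.fa.ˌdon.bu.ˌkrit.ˈso:g.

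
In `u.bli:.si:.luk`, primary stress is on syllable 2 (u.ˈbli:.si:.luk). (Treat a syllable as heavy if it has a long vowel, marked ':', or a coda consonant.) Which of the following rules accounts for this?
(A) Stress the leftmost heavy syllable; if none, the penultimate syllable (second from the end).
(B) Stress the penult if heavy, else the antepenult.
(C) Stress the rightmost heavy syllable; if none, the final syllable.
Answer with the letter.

Rule A → syllable 2 ✓.
Rule B → syllable 3 (observed: 2).
Rule C → syllable 4 (observed: 2).

A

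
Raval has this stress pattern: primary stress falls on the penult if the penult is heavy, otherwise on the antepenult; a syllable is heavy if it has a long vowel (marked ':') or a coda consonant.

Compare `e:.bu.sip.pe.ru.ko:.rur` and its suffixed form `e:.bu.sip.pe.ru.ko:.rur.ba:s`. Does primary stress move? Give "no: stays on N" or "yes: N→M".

yes: 6→7

Base `e:.bu.sip.pe.ru.ko:.rur` (7 syllables):
  Weights: 5 ru L, 6 ko: H, 7 rur H.
  The penult (syllable 6, ko:) is heavy, so it takes stress.
  → primary stress on syllable 6.
Suffixed `e:.bu.sip.pe.ru.ko:.rur.ba:s` (8 syllables):
  Weights: 6 ko: H, 7 rur H, 8 ba:s H.
  The penult (syllable 7, rur) is heavy, so it takes stress.
  → primary stress on syllable 7.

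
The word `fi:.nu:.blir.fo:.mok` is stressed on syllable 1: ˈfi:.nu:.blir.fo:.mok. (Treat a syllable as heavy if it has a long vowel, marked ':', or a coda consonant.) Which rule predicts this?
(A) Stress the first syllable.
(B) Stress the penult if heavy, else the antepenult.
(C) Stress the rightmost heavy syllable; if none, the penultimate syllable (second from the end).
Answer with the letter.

A

Rule A → syllable 1 ✓.
Rule B → syllable 4 (observed: 1).
Rule C → syllable 5 (observed: 1).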